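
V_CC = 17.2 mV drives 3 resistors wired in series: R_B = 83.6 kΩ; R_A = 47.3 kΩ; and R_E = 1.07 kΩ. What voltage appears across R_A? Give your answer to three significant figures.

Total series resistance ΣR = 83.6 + 47.3 + 1.07 = 132.0 kΩ.
By the voltage-divider rule, V = 17.2 × 47.30/132.0 = 6.165 mV.

V ≈ 6.16 mV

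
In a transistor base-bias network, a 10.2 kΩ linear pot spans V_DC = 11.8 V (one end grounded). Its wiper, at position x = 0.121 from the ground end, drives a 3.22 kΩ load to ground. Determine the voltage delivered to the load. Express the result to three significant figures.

V_out ≈ 1.07 V

Lower segment x·R_p = 1.234 kΩ; upper segment (1−x)·R_p = 8.966 kΩ.
Lower segment in parallel with the load: 1.234 ‖ 3.22 = 0.8922 kΩ.
Loaded-divider output: V_out = 11.8 × 0.09051 = 1.068 V.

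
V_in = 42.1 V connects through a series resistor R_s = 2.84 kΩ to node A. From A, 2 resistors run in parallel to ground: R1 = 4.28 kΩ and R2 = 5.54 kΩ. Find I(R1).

Parallel bank: R_p = 1/(1/4.28 + 1/5.54) = 2.415 kΩ.
V_A = 42.1 × 2.415/5.255 = 19.35 V.
I(R1) = V_A / R1 = 19.35/4.28 = 4.520 mA.
(Check via current divider: I_total = 8.012 mA; share G_k/ΣG = 0.5642 → same result.)

I ≈ 4.52 mA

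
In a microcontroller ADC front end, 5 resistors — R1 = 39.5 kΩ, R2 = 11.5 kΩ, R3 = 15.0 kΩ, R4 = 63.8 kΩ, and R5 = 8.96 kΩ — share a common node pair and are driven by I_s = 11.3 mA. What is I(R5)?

Total conductance ΣG = 1/39.5 + 1/11.5 + 1/15.0 + 1/63.8 + 1/8.96 = 0.3062 (units of 1/kΩ).
R5 takes the fraction G_k/ΣG = 0.1116/0.3062 = 0.3645, so I = 11.3 × 0.3645 = 4.118 mA.

I ≈ 4.12 mA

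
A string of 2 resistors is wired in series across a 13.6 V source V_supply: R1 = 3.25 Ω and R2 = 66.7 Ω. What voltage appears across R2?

V ≈ 13.0 V

Total series resistance ΣR = 3.25 + 66.7 = 69.95 Ω.
Voltage divider: V = V_supply · (66.70 / 69.95) = 13.6 × 0.9535 = 12.97 V.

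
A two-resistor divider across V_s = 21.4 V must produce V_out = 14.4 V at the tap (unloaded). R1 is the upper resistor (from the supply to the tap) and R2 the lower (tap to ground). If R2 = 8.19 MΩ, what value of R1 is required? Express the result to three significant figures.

R1 ≈ 3.98 MΩ

V_out/V_s = R2/(R1+R2) = 0.6729.
R1 = R2·(1/k − 1) = 8.19 × 0.4861 = 3.981 MΩ.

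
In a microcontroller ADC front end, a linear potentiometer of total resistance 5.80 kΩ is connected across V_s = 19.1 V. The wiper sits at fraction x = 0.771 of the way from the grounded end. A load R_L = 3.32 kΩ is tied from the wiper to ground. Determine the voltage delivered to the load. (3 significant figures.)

V_out ≈ 11.3 V

The pot divides into 1.328 kΩ above the wiper and 4.472 kΩ below.
Lower segment in parallel with the load: 4.472 ‖ 3.32 = 1.905 kΩ.
Loaded-divider output: V_out = 19.1 × 0.5892 = 11.25 V.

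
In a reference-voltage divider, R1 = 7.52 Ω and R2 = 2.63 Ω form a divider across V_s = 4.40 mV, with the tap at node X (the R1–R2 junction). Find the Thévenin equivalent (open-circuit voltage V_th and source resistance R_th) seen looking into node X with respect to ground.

V_th ≈ 1.14 mV, R_th ≈ 1.95 Ω

Open-circuit (no load on X): V_th = V_s · R2/(R1 + R2) = 4.40 × 2.63/(7.520 + 2.63) = 1.140 mV.
Zeroing V_s shorts the top of R1 to ground, so R_th = R1 ‖ R2 = 1.949 Ω.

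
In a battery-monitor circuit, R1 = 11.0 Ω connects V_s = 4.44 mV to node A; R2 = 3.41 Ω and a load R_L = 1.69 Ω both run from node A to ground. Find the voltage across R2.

V_out ≈ 0.414 mV

R2 ‖ R_L = (3.41 × 1.69)/(3.41 + 1.69) = 1.130 Ω.
Then V_out = V_s · R2'/(R1 + R2') = 4.44 × 1.130/12.13 = 0.4136 mV.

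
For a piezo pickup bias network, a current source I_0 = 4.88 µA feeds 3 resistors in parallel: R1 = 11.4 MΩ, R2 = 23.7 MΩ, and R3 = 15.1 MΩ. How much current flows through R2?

I ≈ 1.05 µA

Total conductance ΣG = 1/11.4 + 1/23.7 + 1/15.1 = 0.1961 (units of 1/MΩ).
By the current-divider rule, I = I_0 · G_k/ΣG = 4.88 × 0.2151 = 1.050 µA.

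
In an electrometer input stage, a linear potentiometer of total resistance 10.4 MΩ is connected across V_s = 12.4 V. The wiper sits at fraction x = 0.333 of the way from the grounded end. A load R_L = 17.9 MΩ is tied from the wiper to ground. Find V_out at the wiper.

Lower segment x·R_p = 3.463 MΩ; upper segment (1−x)·R_p = 6.937 MΩ.
(x·R_p) ‖ R_L = 2.902 MΩ.
Loaded-divider output: V_out = 12.4 × 0.2949 = 3.657 V.
(Unloaded: V_out = x·V_s = 4.13 V.)

V_out ≈ 3.66 V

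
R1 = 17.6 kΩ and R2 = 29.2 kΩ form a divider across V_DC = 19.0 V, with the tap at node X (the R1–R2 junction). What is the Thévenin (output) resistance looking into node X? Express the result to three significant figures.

R_th ≈ 11.0 kΩ

Zeroing V_DC shorts the top of R1 to ground, so R_th = R1 ‖ R2 = 10.98 kΩ.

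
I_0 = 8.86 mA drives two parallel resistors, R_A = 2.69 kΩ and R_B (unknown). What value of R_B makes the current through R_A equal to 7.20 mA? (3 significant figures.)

R_B ≈ 11.7 kΩ

Two-branch current divider: I_A = I_0 · R_B/(R_A + R_B).
With f = 0.8126, R_B = R_A · f/(1−f) = 2.69 × 4.337 = 11.67 kΩ.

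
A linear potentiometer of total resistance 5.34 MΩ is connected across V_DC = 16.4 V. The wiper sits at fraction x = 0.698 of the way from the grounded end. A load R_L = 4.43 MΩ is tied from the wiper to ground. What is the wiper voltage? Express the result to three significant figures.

V_out ≈ 9.13 V

The pot divides into 1.613 MΩ above the wiper and 3.727 MΩ below.
(x·R_p) ‖ R_L = 2.024 MΩ.
Then V_out = V_DC · 2.024/(1.613 + 2.024) = 9.128 V.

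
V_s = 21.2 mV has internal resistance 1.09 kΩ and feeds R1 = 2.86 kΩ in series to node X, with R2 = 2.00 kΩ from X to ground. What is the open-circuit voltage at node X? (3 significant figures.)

V_th ≈ 7.13 mV

R1' = 1.09 + 2.86 = 3.950 kΩ (source resistance + R1).
With X open, the divider is unloaded: V_th = 21.2 × 2.00/5.950 = 7.126 mV.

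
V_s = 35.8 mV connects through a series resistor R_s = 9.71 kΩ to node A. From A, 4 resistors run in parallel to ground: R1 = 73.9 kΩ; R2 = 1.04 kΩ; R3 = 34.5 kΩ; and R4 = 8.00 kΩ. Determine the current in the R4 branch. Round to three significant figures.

Combine the parallel branches: R_p = (1/73.9 + 1/1.04 + 1/34.5 + 1/8.00)⁻¹ = 0.8857 kΩ.
Node voltage V_A = V_s · R_p/(R_s + R_p) = 35.8 × 0.08359 = 2.993 mV.
Branch current I = V_A/R4 = 2.993/8.00 = 0.3741 µA.
(Equivalently: I_total = 3.379 µA, then current-divider fraction G_k/ΣG = 0.1107.)

I ≈ 0.374 µA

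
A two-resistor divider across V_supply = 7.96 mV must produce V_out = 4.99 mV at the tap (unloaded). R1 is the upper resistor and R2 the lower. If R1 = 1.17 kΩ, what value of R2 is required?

R2 ≈ 1.97 kΩ

V_out/V_supply = R2/(R1+R2) = 0.6269.
R2 = R1 · 0.6269/(1 − 0.6269) = 1.966 kΩ.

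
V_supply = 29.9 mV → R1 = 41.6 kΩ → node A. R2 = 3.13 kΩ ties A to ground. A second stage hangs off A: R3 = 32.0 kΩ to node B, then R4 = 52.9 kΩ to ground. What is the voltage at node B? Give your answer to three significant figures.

Looking into the second stage from A: R3 + R4 = 84.90 kΩ appears in parallel with R2.
R2 ‖ (R3+R4) = 3.019 kΩ.
V_A = 29.9 × 3.019/(41.6 + 3.019) = 2.023 mV.
V_B = V_A × 0.6231 = 1.260 mV.

V_B ≈ 1.26 mV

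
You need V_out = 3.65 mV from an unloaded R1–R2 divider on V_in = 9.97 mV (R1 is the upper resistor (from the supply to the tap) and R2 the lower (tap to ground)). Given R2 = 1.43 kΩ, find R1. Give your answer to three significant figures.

R1 ≈ 2.48 kΩ

Required fraction k = V_out/V_in = 0.3661.
R1 = R2·(1/k − 1) = 1.43 × 1.732 = 2.476 kΩ.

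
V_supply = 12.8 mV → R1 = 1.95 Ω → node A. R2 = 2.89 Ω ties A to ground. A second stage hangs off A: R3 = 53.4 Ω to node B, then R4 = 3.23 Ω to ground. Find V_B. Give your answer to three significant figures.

V_B ≈ 0.427 mV

Node A sees R2 in parallel with the series input of stage 2, R3 + R4 = 56.63 Ω.
Effective lower resistance at A: R2 ‖ 56.63 = 2.750 Ω.
So V_A = 12.8 × 0.5851 = 7.489 mV.
V_B = V_A × 0.05704 = 0.4271 mV.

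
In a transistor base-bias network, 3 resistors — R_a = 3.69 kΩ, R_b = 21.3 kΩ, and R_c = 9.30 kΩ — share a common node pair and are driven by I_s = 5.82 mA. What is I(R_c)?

I ≈ 1.47 mA

Total conductance ΣG = 1/3.69 + 1/21.3 + 1/9.30 = 0.4255 (units of 1/kΩ).
R_c takes the fraction G_k/ΣG = 0.1075/0.4255 = 0.2527, so I = 5.82 × 0.2527 = 1.471 mA.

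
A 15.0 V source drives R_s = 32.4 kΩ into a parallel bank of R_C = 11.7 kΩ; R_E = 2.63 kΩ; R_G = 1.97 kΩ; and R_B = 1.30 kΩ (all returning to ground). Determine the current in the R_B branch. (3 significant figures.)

I ≈ 0.201 mA

Parallel bank: R_p = 1/(1/11.7 + 1/2.63 + 1/1.97 + 1/1.30) = 0.5739 kΩ.
Node voltage V_A = V_CC · R_p/(R_s + R_p) = 15.0 × 0.01740 = 0.2611 V.
Branch current I = V_A/R_B = 0.2611/1.30 = 0.2008 mA.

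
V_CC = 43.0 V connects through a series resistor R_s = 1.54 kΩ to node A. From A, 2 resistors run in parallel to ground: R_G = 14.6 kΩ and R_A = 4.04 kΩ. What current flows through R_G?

Combine the parallel branches: R_p = (1/14.6 + 1/4.04)⁻¹ = 3.164 kΩ.
V_A = 43.0 × 3.164/4.704 = 28.92 V.
Branch current I = V_A/R_G = 28.92/14.6 = 1.981 mA.
(Check via current divider: I_total = 9.140 mA; share G_k/ΣG = 0.2167 → same result.)

I ≈ 1.98 mA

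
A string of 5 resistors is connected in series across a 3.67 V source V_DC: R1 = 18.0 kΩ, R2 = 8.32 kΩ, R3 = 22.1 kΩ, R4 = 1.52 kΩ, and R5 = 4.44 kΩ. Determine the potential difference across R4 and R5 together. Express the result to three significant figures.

Total series resistance ΣR = 18.0 + 8.32 + 22.1 + 1.52 + 4.44 = 54.38 kΩ.
R_{R4..R5} = 1.52 + 4.44 = 5.960 kΩ.
V = V_DC · R/ΣR = 3.67 × 0.1096 = 0.4022 V.

V ≈ 0.402 V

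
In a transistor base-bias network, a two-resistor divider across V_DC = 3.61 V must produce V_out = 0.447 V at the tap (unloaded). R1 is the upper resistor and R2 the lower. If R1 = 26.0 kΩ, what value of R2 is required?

V_out/V_DC = R2/(R1+R2) = 0.1238.
R2 = R1 · 0.1238/(1 − 0.1238) = 3.674 kΩ.

R2 ≈ 3.67 kΩ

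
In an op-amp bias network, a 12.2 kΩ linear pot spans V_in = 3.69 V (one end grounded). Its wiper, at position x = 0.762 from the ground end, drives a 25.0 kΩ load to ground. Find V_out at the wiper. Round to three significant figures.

Split the track: R_lower = x·R_p = 9.296 kΩ, R_upper = (1−x)·R_p = 2.904 kΩ.
(x·R_p) ‖ R_L = 6.777 kΩ.
Loaded-divider output: V_out = 3.69 × 0.7000 = 2.583 V.
(Unloaded: V_out = x·V_in = 2.81 V.)

V_out ≈ 2.58 V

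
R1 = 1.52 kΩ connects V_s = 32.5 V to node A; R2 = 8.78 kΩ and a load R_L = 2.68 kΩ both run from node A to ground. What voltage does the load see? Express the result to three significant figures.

V_out ≈ 18.7 V

The load sits in parallel with R2, giving an effective lower resistance R2' = R2·R_L/(R2+R_L) = 2.053 kΩ.
Then V_out = V_s · R2'/(R1 + R2') = 32.5 × 2.053/3.573 = 18.68 V.
(Unloaded it would be 27.7 V; the load pulls it down.)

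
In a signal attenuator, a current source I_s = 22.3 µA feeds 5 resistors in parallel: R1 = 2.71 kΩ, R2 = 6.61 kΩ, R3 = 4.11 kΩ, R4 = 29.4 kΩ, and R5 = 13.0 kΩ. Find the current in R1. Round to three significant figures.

I ≈ 9.41 µA

Total conductance ΣG = 1/2.71 + 1/6.61 + 1/4.11 + 1/29.4 + 1/13.0 = 0.8745 (units of 1/kΩ).
Current divider: I(R1) = I_s · G_k/ΣG = 22.3 × (0.3690/0.8745) = 22.3 × 0.4219 = 9.409 µA.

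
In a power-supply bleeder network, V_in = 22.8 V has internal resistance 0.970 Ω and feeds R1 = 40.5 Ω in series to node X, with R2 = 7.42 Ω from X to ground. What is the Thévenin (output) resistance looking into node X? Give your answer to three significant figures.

R_th ≈ 6.29 Ω

R1' = 0.970 + 40.5 = 41.47 Ω (source resistance + R1).
Looking into X with the source shorted: R_th = R1'·R2/(R1'+R2) = 41.47 × 7.42/48.89 = 6.294 Ω.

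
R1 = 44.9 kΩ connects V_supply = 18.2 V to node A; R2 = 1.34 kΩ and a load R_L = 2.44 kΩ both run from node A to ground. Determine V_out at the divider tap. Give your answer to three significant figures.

V_out ≈ 0.344 V

R2 ‖ R_L = (1.34 × 2.44)/(1.34 + 2.44) = 0.8650 kΩ.
Voltage divider with the loaded lower leg: V_out = 18.2 × 0.8650/(44.9 + 0.8650) = 18.2 × 0.01890 = 0.3440 V.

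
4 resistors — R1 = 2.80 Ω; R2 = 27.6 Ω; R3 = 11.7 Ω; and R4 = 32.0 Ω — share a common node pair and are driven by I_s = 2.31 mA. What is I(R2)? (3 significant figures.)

I ≈ 0.164 mA

Total conductance ΣG = 1/2.80 + 1/27.6 + 1/11.7 + 1/32.0 = 0.5101 (units of 1/Ω).
R2 takes the fraction G_k/ΣG = 0.03623/0.5101 = 0.07103, so I = 2.31 × 0.07103 = 0.1641 mA.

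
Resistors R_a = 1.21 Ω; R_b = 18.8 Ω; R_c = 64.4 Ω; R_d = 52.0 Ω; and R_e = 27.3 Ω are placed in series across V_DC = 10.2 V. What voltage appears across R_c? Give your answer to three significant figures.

Total series resistance ΣR = 1.21 + 18.8 + 64.4 + 52.0 + 27.3 = 163.7 Ω.
V = V_DC · R/ΣR = 10.2 × 0.3934 = 4.012 V.

V ≈ 4.01 V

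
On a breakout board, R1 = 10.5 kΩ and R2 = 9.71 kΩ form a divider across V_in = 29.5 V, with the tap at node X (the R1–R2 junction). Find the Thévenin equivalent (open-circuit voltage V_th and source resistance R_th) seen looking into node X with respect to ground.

V_th ≈ 14.2 V, R_th ≈ 5.04 kΩ

Open-circuit (no load on X): V_th = V_in · R2/(R1 + R2) = 29.5 × 9.71/(10.50 + 9.71) = 14.17 V.
Zeroing V_in shorts the top of R1 to ground, so R_th = R1 ‖ R2 = 5.045 kΩ.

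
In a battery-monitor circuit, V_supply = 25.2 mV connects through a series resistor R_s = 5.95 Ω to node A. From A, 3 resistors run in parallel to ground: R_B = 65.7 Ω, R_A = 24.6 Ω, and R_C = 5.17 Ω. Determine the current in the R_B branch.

Parallel bank: R_p = 1/(1/65.7 + 1/24.6 + 1/5.17) = 4.011 Ω.
V_A = 25.2 × 4.011/9.961 = 10.15 mV.
Branch current I = V_A/R_B = 10.15/65.7 = 0.1545 mA.

I ≈ 0.154 mA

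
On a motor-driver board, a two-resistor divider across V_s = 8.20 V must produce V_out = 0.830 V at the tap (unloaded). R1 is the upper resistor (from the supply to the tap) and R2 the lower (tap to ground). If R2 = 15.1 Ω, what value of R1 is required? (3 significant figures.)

R1 ≈ 134 Ω

V_out/V_s = R2/(R1+R2) = 0.1012.
So R1 = R2 · (V_s/V_out − 1) = 15.1 × (8.20/0.830 − 1) = 15.1 × 8.880 = 134.1 Ω.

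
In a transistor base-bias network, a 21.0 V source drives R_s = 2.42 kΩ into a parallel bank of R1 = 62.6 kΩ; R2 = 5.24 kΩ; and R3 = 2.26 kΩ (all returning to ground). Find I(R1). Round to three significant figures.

I ≈ 0.130 mA

Combine the parallel branches: R_p = (1/62.6 + 1/5.24 + 1/2.26)⁻¹ = 1.540 kΩ.
V_A by voltage divider: V_A = 21.0 × 1.540/(2.42 + 1.540) = 8.167 V.
I(R1) = V_A / R1 = 8.167/62.6 = 0.1305 mA.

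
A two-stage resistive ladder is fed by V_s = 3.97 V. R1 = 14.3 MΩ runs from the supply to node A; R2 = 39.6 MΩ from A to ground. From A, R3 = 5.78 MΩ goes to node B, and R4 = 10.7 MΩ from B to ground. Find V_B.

V_B ≈ 1.16 V

The second stage (R3 + R4 = 16.48 MΩ) loads node A in parallel with R2.
Effective lower resistance at A: R2 ‖ 16.48 = 11.64 MΩ.
First divider: V_A = V_s · 11.64/(14.3 + 11.64) = 1.781 V.
Then the unloaded second divider: V_B = V_A × R4/(R3+R4) = 1.781 × 0.6493 = 1.156 V.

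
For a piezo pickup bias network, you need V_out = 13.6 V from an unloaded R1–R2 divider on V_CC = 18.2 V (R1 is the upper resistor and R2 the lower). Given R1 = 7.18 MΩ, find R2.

R2 ≈ 21.2 MΩ

Required fraction k = V_out/V_CC = 0.7473.
Rearranging, R2 = R1·k/(1−k) = 7.18 × 2.957 = 21.23 MΩ.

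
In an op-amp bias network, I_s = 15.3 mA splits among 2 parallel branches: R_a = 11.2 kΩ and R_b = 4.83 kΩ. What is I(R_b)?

I ≈ 10.7 mA

For two parallel branches, I_k = I_s · (other R)/(sum of R).
I(R_b) = 15.3 × 11.2/(11.2 + 4.83) = 15.3 × 0.6987 = 10.69 mA.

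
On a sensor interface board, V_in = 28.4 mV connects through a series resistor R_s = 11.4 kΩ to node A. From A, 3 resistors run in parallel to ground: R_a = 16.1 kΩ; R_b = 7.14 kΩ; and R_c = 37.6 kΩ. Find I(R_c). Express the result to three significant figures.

Equivalent of the parallel group: R_p = 4.371 kΩ.
V_A = 28.4 × 4.371/15.77 = 7.872 mV.
I(R_c) = V_A / R_c = 7.872/37.6 = 0.2094 µA.
(Check via current divider: I_total = 1.801 µA; share G_k/ΣG = 0.1163 → same result.)

I ≈ 0.209 µA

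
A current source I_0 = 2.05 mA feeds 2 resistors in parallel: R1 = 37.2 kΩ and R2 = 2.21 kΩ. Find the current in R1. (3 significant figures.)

For two parallel branches, I_k = I_0 · (other R)/(sum of R).
So I = 2.05 × 2.21/39.41 = 0.1150 mA.

I ≈ 0.115 mA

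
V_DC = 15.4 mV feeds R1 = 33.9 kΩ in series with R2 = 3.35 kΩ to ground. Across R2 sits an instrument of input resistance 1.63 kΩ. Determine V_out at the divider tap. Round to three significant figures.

V_out ≈ 0.483 mV

The load sits in parallel with R2, giving an effective lower resistance R2' = R2·R_L/(R2+R_L) = 1.096 kΩ.
Then V_out = V_DC · R2'/(R1 + R2') = 15.4 × 1.096/35.00 = 0.4825 mV.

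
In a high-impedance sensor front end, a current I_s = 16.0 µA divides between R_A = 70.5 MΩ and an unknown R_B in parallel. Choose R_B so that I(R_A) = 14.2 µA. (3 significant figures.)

Two-branch current divider: I_A = I_s · R_B/(R_A + R_B).
With f = 0.8875, R_B = R_A · f/(1−f) = 70.5 × 7.889 = 556.2 MΩ.

R_B ≈ 556 MΩ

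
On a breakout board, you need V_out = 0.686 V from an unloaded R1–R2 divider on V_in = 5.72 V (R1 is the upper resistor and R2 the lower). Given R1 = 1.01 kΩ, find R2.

The divider ratio is R2/(R1+R2) = 0.686/5.72 = 0.1199.
So R2 = R1 · V_out/(V_in − V_out) = 1.01 × 0.686/(5.72 − 0.686) = 1.01 × 0.1363 = 0.1376 kΩ.

R2 ≈ 0.138 kΩ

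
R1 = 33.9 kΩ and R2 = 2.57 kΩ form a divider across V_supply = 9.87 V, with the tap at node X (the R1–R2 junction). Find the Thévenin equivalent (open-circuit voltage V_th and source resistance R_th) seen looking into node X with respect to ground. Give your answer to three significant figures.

With X open, the divider is unloaded: V_th = 9.87 × 2.57/36.47 = 0.6955 V.
With V_supply suppressed (replaced by a short), R_th = R1 ‖ R2 = (33.90 × 2.57)/(33.90 + 2.57) = 2.389 kΩ.

V_th ≈ 0.696 V, R_th ≈ 2.39 kΩ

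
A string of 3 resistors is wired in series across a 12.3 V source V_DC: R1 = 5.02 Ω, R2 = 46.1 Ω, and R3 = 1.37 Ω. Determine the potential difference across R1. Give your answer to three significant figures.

Total series resistance ΣR = 5.02 + 46.1 + 1.37 = 52.49 Ω.
By the voltage-divider rule, V = 12.3 × 5.020/52.49 = 1.176 V.

V ≈ 1.18 V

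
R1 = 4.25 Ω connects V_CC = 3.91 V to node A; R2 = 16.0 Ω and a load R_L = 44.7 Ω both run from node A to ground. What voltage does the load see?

First combine the lower leg with the load: R2 ‖ R_L = 11.78 Ω.
Now apply the divider: V_out = 3.91 × 0.7349 = 2.874 V.
(Unloaded it would be 3.09 V; the load pulls it down.)

V_out ≈ 2.87 V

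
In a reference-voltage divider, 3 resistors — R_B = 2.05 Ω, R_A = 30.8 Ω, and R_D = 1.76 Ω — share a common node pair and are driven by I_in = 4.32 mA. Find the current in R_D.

I ≈ 2.26 mA

ΣG = 1/2.05 + 1/30.8 + 1/1.76 = 1.088.
By the current-divider rule, I = I_in · G_k/ΣG = 4.32 × 0.5220 = 2.255 mA.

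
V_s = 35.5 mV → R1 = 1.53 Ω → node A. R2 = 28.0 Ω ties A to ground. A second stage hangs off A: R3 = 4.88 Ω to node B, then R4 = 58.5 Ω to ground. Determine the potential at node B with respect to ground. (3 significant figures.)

V_B ≈ 30.4 mV

Node A sees R2 in parallel with the series input of stage 2, R3 + R4 = 63.38 Ω.
Effective lower resistance at A: R2 ‖ 63.38 = 19.42 Ω.
So V_A = 35.5 × 0.9270 = 32.91 mV.
V_B = V_A × 0.9230 = 30.37 mV.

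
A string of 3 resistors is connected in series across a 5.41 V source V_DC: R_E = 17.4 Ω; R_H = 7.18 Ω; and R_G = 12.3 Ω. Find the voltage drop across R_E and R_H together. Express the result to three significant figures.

V ≈ 3.61 V

Total series resistance ΣR = 17.4 + 7.18 + 12.3 = 36.88 Ω.
R_{R_E..R_H} = 17.4 + 7.18 = 24.58 Ω.
Voltage divider: V = V_DC · (24.58 / 36.88) = 5.41 × 0.6665 = 3.606 V.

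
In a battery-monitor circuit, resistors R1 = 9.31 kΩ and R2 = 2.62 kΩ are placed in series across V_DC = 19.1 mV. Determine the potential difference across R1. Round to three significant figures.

V ≈ 14.9 mV

ΣR = 9.31 + 2.62 = 11.93 kΩ.
Voltage divider: V = V_DC · (9.310 / 11.93) = 19.1 × 0.7804 = 14.91 mV.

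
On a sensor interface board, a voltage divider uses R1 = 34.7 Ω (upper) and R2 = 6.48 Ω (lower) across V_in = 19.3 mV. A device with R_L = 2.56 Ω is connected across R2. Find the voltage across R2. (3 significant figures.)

V_out ≈ 0.969 mV

First combine the lower leg with the load: R2 ‖ R_L = 1.835 Ω.
Then V_out = V_in · R2'/(R1 + R2') = 19.3 × 1.835/36.54 = 0.9694 mV.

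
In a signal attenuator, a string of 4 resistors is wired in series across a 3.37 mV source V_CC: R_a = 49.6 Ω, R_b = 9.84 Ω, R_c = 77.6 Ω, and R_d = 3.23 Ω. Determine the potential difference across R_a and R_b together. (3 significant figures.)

V ≈ 1.43 mV

ΣR = 49.6 + 9.84 + 77.6 + 3.23 = 140.3 Ω.
R_{R_a..R_b} = 49.6 + 9.84 = 59.44 Ω.
Voltage divider: V = V_CC · (59.44 / 140.3) = 3.37 × 0.4238 = 1.428 mV.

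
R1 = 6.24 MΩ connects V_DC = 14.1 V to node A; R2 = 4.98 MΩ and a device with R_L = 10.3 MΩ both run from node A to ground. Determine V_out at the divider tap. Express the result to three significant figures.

V_out ≈ 4.93 V

The load sits in parallel with R2, giving an effective lower resistance R2' = R2·R_L/(R2+R_L) = 3.357 MΩ.
Then V_out = V_DC · R2'/(R1 + R2') = 14.1 × 3.357/9.597 = 4.932 V.
(Unloaded it would be 6.26 V; the load pulls it down.)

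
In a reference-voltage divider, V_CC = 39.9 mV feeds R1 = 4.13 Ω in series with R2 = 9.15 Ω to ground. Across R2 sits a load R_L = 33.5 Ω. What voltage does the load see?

V_out ≈ 25.3 mV

R2 ‖ R_L = (9.15 × 33.5)/(9.15 + 33.5) = 7.187 Ω.
Then V_out = V_CC · R2'/(R1 + R2') = 39.9 × 7.187/11.32 = 25.34 mV.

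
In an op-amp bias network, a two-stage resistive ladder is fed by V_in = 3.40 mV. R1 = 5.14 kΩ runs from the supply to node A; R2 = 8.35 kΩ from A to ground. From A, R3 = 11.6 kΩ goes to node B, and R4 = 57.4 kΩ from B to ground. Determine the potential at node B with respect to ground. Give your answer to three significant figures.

V_B ≈ 1.67 mV

The second stage (R3 + R4 = 69.00 kΩ) loads node A in parallel with R2.
R2 ‖ (R3+R4) = 7.449 kΩ.
So V_A = 3.40 × 0.5917 = 2.012 mV.
Stage 2 is unloaded, so V_B = V_A · R4/(R3+R4) = 2.012 × 57.4/69.00 = 1.674 mV.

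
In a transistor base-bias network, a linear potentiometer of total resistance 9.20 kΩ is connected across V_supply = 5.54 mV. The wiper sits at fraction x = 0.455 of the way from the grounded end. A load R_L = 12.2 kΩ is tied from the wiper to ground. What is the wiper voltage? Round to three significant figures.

V_out ≈ 2.12 mV

The pot divides into 5.014 kΩ above the wiper and 4.186 kΩ below.
R_L loads the lower segment: effective lower R = 3.117 kΩ.
Loaded-divider output: V_out = 5.54 × 0.3833 = 2.124 mV.
(Unloaded: V_out = x·V_supply = 2.52 mV.)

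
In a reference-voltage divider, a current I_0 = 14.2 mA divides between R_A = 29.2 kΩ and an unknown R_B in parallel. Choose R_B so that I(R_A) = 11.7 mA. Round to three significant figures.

R_B ≈ 137 kΩ

In a two-way split, I_A/I_0 = R_B/(R_A + R_B).
With f = 0.8239, R_B = R_A · f/(1−f) = 29.2 × 4.680 = 136.7 kΩ.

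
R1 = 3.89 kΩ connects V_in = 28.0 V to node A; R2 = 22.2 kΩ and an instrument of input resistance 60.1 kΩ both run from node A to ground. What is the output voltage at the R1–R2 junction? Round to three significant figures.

R2 ‖ R_L = (22.2 × 60.1)/(22.2 + 60.1) = 16.21 kΩ.
Voltage divider with the loaded lower leg: V_out = 28.0 × 16.21/(3.89 + 16.21) = 28.0 × 0.8065 = 22.58 V.

V_out ≈ 22.6 V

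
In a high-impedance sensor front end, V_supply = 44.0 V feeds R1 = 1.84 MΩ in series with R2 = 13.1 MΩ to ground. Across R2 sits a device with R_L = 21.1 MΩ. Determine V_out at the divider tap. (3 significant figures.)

V_out ≈ 35.8 V

R2 ‖ R_L = (13.1 × 21.1)/(13.1 + 21.1) = 8.082 MΩ.
Voltage divider with the loaded lower leg: V_out = 44.0 × 8.082/(1.84 + 8.082) = 44.0 × 0.8146 = 35.84 V.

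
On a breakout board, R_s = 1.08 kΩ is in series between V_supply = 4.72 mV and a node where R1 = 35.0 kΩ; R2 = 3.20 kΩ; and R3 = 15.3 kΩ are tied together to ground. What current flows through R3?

I ≈ 0.214 µA

Equivalent of the parallel group: R_p = 2.460 kΩ.
V_A by voltage divider: V_A = 4.72 × 2.460/(1.08 + 2.460) = 3.280 mV.
Branch current I = V_A/R3 = 3.280/15.3 = 0.2144 µA.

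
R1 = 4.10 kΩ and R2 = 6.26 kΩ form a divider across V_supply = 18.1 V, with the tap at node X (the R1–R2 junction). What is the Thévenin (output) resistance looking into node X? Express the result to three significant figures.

Looking into X with the source shorted: R_th = R1·R2/(R1+R2) = 4.100 × 6.26/10.36 = 2.477 kΩ.

R_th ≈ 2.48 kΩ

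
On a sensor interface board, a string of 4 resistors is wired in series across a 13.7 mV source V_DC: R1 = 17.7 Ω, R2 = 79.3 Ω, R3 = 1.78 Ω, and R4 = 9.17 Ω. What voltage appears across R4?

V ≈ 1.16 mV

ΣR = 17.7 + 79.3 + 1.78 + 9.17 = 108.0 Ω.
By the voltage-divider rule, V = 13.7 × 9.170/108.0 = 1.164 mV.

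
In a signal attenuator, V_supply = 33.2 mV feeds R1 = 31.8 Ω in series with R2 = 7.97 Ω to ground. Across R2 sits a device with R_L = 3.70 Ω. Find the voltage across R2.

V_out ≈ 2.44 mV

The load sits in parallel with R2, giving an effective lower resistance R2' = R2·R_L/(R2+R_L) = 2.527 Ω.
Now apply the divider: V_out = 33.2 × 0.07361 = 2.444 mV.
(Unloaded it would be 6.65 mV; the load pulls it down.)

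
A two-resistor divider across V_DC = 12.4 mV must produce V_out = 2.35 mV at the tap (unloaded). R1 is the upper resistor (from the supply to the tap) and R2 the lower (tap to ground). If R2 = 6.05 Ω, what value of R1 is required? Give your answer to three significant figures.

Required fraction k = V_out/V_DC = 0.1895.
Rearranging, R1 = R2·(1−k)/k = 6.05 × 4.277 = 25.87 Ω.

R1 ≈ 25.9 Ω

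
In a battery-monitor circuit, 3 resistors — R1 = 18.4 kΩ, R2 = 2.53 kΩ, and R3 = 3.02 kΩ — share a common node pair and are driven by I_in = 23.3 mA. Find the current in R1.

Total conductance ΣG = 1/18.4 + 1/2.53 + 1/3.02 = 0.7807 (units of 1/kΩ).
Current divider: I(R1) = I_in · G_k/ΣG = 23.3 × (0.05435/0.7807) = 23.3 × 0.06961 = 1.622 mA.

I ≈ 1.62 mA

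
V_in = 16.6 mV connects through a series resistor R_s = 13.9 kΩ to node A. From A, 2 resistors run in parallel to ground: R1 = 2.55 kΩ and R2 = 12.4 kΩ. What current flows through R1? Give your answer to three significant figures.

I ≈ 0.860 µA

Equivalent of the parallel group: R_p = 2.115 kΩ.
V_A = 16.6 × 2.115/16.02 = 2.192 mV.
Branch current I = V_A/R1 = 2.192/2.55 = 0.8597 µA.
(Equivalently: I_total = 1.037 µA, then current-divider fraction G_k/ΣG = 0.8294.)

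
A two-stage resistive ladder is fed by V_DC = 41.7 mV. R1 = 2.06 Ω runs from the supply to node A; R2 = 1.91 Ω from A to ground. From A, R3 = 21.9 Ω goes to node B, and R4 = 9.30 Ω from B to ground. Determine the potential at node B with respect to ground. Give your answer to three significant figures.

Looking into the second stage from A: R3 + R4 = 31.20 Ω appears in parallel with R2.
R2 ‖ (R3+R4) = 1.800 Ω.
V_A = 41.7 × 1.800/(2.06 + 1.800) = 19.44 mV.
V_B = V_A × 0.2981 = 5.796 mV.

V_B ≈ 5.80 mV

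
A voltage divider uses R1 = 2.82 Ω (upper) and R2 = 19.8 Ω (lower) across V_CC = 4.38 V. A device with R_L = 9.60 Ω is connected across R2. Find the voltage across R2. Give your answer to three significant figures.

First combine the lower leg with the load: R2 ‖ R_L = 6.465 Ω.
Voltage divider with the loaded lower leg: V_out = 4.38 × 6.465/(2.82 + 6.465) = 4.38 × 0.6963 = 3.050 V.

V_out ≈ 3.05 V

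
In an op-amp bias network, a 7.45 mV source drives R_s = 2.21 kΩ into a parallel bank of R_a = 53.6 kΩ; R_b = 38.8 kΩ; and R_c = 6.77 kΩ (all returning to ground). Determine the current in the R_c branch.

I ≈ 0.772 µA

Parallel bank: R_p = 1/(1/53.6 + 1/38.8 + 1/6.77) = 5.205 kΩ.
V_A by voltage divider: V_A = 7.45 × 5.205/(2.21 + 5.205) = 5.229 mV.
Branch current I = V_A/R_c = 5.229/6.77 = 0.7724 µA.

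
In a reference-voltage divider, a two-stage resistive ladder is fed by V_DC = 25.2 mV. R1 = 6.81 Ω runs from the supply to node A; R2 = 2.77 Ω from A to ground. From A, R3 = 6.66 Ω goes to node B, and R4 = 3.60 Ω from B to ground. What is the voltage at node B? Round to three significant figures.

Node A sees R2 in parallel with the series input of stage 2, R3 + R4 = 10.26 Ω.
R2 ‖ (R3+R4) = 2.181 Ω.
First divider: V_A = V_DC · 2.181/(6.81 + 2.181) = 6.113 mV.
Stage 2 is unloaded, so V_B = V_A · R4/(R3+R4) = 6.113 × 3.60/10.26 = 2.145 mV.

V_B ≈ 2.14 mV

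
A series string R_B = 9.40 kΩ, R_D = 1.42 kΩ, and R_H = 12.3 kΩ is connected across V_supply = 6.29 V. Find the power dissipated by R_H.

P ≈ 0.910 mW

The common current is I = 6.29/23.12 = 0.2721 mA.
P = I²R = 0.07402 × 12.3 = 0.9104 mW.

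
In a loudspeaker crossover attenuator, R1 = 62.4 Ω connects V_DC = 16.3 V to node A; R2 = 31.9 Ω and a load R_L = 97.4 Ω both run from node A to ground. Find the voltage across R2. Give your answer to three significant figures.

V_out ≈ 4.53 V

First combine the lower leg with the load: R2 ‖ R_L = 24.03 Ω.
Voltage divider with the loaded lower leg: V_out = 16.3 × 24.03/(62.4 + 24.03) = 16.3 × 0.2780 = 4.532 V.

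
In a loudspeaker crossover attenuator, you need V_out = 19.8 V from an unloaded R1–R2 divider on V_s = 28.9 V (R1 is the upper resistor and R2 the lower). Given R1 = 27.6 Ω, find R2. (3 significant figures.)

V_out/V_s = R2/(R1+R2) = 0.6851.
So R2 = R1 · V_out/(V_s − V_out) = 27.6 × 19.8/(28.9 − 19.8) = 27.6 × 2.176 = 60.05 Ω.

R2 ≈ 60.1 Ω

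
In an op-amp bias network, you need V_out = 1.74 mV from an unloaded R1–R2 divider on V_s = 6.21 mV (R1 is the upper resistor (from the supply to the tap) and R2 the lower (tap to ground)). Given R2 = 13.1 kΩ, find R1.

V_out/V_s = R2/(R1+R2) = 0.2802.
Rearranging, R1 = R2·(1−k)/k = 13.1 × 2.569 = 33.65 kΩ.

R1 ≈ 33.7 kΩ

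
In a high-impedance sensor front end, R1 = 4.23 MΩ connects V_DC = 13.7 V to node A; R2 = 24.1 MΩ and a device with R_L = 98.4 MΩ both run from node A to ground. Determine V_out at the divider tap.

V_out ≈ 11.2 V

First combine the lower leg with the load: R2 ‖ R_L = 19.36 MΩ.
Voltage divider with the loaded lower leg: V_out = 13.7 × 19.36/(4.23 + 19.36) = 13.7 × 0.8207 = 11.24 V.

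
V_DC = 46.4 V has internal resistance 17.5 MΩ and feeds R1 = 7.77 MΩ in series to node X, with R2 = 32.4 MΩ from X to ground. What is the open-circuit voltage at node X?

R1' = 17.5 + 7.77 = 25.27 MΩ (source resistance + R1).
V_th is the unloaded tap voltage: V_DC · R2/(R1'+R2) = 46.4 × 0.5618 = 26.07 V.

V_th ≈ 26.1 V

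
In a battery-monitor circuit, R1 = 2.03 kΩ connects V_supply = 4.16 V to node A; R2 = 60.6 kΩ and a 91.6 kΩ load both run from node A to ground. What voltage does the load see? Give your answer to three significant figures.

R2 ‖ R_L = (60.6 × 91.6)/(60.6 + 91.6) = 36.47 kΩ.
Now apply the divider: V_out = 4.16 × 0.9473 = 3.941 V.

V_out ≈ 3.94 V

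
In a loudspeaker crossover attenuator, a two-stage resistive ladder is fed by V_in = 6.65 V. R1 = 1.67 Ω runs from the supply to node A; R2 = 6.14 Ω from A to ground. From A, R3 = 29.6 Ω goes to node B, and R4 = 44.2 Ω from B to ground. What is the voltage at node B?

V_B ≈ 3.08 V

The second stage (R3 + R4 = 73.80 Ω) loads node A in parallel with R2.
R2 ‖ (R3+R4) = 5.668 Ω.
V_A = 6.65 × 5.668/(1.67 + 5.668) = 5.137 V.
V_B = V_A × 0.5989 = 3.076 V.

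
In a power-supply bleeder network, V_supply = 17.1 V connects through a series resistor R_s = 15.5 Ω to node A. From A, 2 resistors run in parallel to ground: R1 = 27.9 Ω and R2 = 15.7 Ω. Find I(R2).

Parallel bank: R_p = 1/(1/27.9 + 1/15.7) = 10.05 Ω.
Node voltage V_A = V_supply · R_p/(R_s + R_p) = 17.1 × 0.3933 = 6.725 V.
Branch current I = V_A/R2 = 6.725/15.7 = 0.4283 A.
(Check via current divider: I_total = 0.6694 A; share G_k/ΣG = 0.6399 → same result.)

I ≈ 0.428 A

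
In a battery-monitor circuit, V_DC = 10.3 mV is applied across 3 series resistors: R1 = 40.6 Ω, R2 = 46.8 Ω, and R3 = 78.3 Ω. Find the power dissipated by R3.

P ≈ 0.303 µW

Series current I = V_DC/ΣR = 10.3/165.7 = 0.06216 mA.
V(R3) = I·R = 4.867 mV; P = V·I = 4.867 × 0.06216 = 0.3025 µW.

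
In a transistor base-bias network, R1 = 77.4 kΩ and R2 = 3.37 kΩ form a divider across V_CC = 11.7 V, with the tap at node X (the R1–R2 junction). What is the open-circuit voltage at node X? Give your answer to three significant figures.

With X open, the divider is unloaded: V_th = 11.7 × 3.37/80.77 = 0.4882 V.

V_th ≈ 0.488 V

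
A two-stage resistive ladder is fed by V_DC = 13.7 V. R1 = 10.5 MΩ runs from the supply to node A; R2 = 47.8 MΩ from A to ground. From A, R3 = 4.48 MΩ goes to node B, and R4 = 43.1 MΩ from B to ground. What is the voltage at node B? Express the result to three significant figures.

The second stage (R3 + R4 = 47.58 MΩ) loads node A in parallel with R2.
R2 ‖ (R3+R4) = 23.84 MΩ.
V_A = 13.7 × 23.84/(10.5 + 23.84) = 9.512 V.
Stage 2 is unloaded, so V_B = V_A · R4/(R3+R4) = 9.512 × 43.1/47.58 = 8.616 V.

V_B ≈ 8.62 V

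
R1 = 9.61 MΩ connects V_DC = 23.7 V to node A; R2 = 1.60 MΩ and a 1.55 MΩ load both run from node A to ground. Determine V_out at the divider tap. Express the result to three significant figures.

V_out ≈ 1.79 V

The load sits in parallel with R2, giving an effective lower resistance R2' = R2·R_L/(R2+R_L) = 0.7873 MΩ.
Then V_out = V_DC · R2'/(R1 + R2') = 23.7 × 0.7873/10.40 = 1.795 V.
(Unloaded it would be 3.38 V; the load pulls it down.)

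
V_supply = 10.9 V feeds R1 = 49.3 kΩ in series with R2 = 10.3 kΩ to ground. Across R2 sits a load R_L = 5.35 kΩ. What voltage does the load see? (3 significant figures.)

V_out ≈ 0.727 V

The load sits in parallel with R2, giving an effective lower resistance R2' = R2·R_L/(R2+R_L) = 3.521 kΩ.
Now apply the divider: V_out = 10.9 × 0.06666 = 0.7266 V.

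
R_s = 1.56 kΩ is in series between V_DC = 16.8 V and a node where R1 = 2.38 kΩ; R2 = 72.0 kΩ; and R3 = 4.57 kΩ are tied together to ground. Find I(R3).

I ≈ 1.82 mA

Combine the parallel branches: R_p = (1/2.38 + 1/72.0 + 1/4.57)⁻¹ = 1.532 kΩ.
Node voltage V_A = V_DC · R_p/(R_s + R_p) = 16.8 × 0.4954 = 8.323 V.
I(R3) = V_A / R3 = 8.323/4.57 = 1.821 mA.
(Check via current divider: I_total = 5.434 mA; share G_k/ΣG = 0.3352 → same result.)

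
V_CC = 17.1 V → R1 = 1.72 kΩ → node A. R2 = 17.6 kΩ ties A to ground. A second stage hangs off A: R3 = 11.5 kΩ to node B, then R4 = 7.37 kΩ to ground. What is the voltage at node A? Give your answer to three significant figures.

Node A sees R2 in parallel with the series input of stage 2, R3 + R4 = 18.87 kΩ.
R2 ‖ (R3+R4) = 9.106 kΩ.
First divider: V_A = V_CC · 9.106/(1.72 + 9.106) = 14.38 V.

V_A ≈ 14.4 V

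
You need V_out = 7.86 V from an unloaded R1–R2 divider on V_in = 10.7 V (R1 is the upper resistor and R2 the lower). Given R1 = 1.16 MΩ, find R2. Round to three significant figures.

The divider ratio is R2/(R1+R2) = 7.86/10.7 = 0.7346.
R2 = R1 · 0.7346/(1 − 0.7346) = 3.210 MΩ.

R2 ≈ 3.21 MΩ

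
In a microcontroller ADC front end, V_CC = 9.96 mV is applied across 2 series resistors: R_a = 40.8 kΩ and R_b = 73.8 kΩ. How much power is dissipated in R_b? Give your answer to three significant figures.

P ≈ 0.557 nW

Series current I = V_CC/ΣR = 9.96/114.6 = 0.08691 µA.
V(R_b) = I·R = 6.414 mV; P = V·I = 6.414 × 0.08691 = 0.5574 nW.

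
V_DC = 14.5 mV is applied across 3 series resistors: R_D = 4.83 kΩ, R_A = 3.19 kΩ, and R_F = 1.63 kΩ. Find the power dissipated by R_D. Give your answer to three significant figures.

P ≈ 10.9 nW

The common current is I = 14.5/9.650 = 1.503 µA.
V(R_D) = I·R = 7.258 mV; P = V·I = 7.258 × 1.503 = 10.91 nW.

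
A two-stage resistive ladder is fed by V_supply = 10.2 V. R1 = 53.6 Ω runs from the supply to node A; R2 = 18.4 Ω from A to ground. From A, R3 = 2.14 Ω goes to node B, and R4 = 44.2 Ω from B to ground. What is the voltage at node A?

Looking into the second stage from A: R3 + R4 = 46.34 Ω appears in parallel with R2.
R2 ‖ (R3+R4) = 13.17 Ω.
First divider: V_A = V_supply · 13.17/(53.6 + 13.17) = 2.012 V.

V_A ≈ 2.01 V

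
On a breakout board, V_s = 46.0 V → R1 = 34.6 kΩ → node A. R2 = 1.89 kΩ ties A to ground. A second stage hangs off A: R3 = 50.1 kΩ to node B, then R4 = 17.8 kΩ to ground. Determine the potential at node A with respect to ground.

Node A sees R2 in parallel with the series input of stage 2, R3 + R4 = 67.90 kΩ.
R2 ‖ (R3+R4) = 1.839 kΩ.
First divider: V_A = V_s · 1.839/(34.6 + 1.839) = 2.321 V.

V_A ≈ 2.32 V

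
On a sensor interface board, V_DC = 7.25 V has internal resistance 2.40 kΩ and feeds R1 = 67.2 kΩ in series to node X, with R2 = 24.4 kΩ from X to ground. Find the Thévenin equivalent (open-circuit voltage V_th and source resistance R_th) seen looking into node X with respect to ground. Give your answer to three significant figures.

V_th ≈ 1.88 V, R_th ≈ 18.1 kΩ

R1' = 2.40 + 67.2 = 69.60 kΩ (source resistance + R1).
With X open, the divider is unloaded: V_th = 7.25 × 24.4/94.00 = 1.882 V.
Zeroing V_DC shorts the top of R1' to ground, so R_th = R1' ‖ R2 = 18.07 kΩ.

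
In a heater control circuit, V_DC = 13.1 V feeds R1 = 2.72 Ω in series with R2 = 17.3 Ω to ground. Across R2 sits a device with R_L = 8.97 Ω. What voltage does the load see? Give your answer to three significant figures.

V_out ≈ 8.97 V

The load sits in parallel with R2, giving an effective lower resistance R2' = R2·R_L/(R2+R_L) = 5.907 Ω.
Then V_out = V_DC · R2'/(R1 + R2') = 13.1 × 5.907/8.627 = 8.970 V.
(Unloaded it would be 11.3 V; the load pulls it down.)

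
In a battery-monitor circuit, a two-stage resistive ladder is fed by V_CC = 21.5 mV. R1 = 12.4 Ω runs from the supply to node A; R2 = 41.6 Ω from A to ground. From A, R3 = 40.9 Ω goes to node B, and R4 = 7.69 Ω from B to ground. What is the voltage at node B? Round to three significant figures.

Looking into the second stage from A: R3 + R4 = 48.59 Ω appears in parallel with R2.
Effective lower resistance at A: R2 ‖ 48.59 = 22.41 Ω.
First divider: V_A = V_CC · 22.41/(12.4 + 22.41) = 13.84 mV.
V_B = V_A × 0.1583 = 2.191 mV.

V_B ≈ 2.19 mV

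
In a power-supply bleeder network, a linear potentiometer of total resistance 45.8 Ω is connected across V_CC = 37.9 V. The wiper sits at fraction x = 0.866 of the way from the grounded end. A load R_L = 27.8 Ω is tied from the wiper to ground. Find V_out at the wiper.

V_out ≈ 27.6 V

Split the track: R_lower = x·R_p = 39.66 Ω, R_upper = (1−x)·R_p = 6.137 Ω.
(x·R_p) ‖ R_L = 16.34 Ω.
Then V_out = V_CC · 16.34/(6.137 + 16.34) = 27.55 V.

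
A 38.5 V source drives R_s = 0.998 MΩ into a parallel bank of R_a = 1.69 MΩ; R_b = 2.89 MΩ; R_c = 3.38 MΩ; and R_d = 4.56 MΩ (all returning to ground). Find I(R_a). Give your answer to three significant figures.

I ≈ 9.30 µA

Combine the parallel branches: R_p = (1/1.69 + 1/2.89 + 1/3.38 + 1/4.56)⁻¹ = 0.6883 MΩ.
V_A = 38.5 × 0.6883/1.686 = 15.71 V.
Branch current I = V_A/R_a = 15.71/1.69 = 9.298 µA.
(Equivalently: I_total = 22.83 µA, then current-divider fraction G_k/ΣG = 0.4073.)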